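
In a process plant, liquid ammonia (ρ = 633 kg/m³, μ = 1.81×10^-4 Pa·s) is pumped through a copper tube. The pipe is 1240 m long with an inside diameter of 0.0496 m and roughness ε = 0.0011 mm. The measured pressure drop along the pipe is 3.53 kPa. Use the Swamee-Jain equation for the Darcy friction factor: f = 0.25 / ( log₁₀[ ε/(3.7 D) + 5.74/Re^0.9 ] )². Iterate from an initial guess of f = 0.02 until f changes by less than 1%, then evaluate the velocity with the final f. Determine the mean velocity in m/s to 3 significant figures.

V ≈ 0.134 m/s

Rearranging Darcy-Weisbach: V = √(2·ΔP·D/(f·L·ρ)). With ε/D = 1.1e-06/0.0496 = 2.22e-05, iterate starting from f = 0.02:
  f = 0.02 → V = √(2·3530·0.0496/(0.02·1240·633)) = 0.1494 m/s; Re = ρVD/μ = 2.591e+04; f → 0.02428
  f = 0.02428 → V = 0.1356 m/s; Re = 2.351e+04; f → 0.02486
  f = 0.02486 → V = 0.134 m/s; Re = 2.324e+04; f → 0.02493
Converged (Δf/f < 1%). With the final f = 0.02493: V = √(2·3530·0.0496/(0.02493·1240·633)) = 0.1338 m/s.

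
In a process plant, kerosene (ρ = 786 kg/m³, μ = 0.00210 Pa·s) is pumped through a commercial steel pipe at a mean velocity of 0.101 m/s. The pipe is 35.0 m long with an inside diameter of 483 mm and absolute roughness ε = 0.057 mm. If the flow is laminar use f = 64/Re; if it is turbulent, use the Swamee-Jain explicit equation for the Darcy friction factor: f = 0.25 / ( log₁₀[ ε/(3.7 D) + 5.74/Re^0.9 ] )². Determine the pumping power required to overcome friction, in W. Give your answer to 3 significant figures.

P ≈ 0.144 W

Reynolds number Re = ρVD/μ = 786 · 0.101 · 0.483 / 0.0021 = 1.826e+04.
Re > 4000 → turbulent. Relative roughness ε/D = 5.7e-05/0.483 = 0.000118. Swamee-Jain: f = 0.25/(log₁₀[0.000118/3.7 + 5.74/1.826e+04^0.9])² = 0.25/(log₁₀[3.19e-05 + 0.000839])² = 0.25/(-3.06)² = 0.0267.
Darcy-Weisbach: ΔP = f(L/D)(ρV²/2) = 0.0267·(35/0.483)·(786·0.101²/2) = 0.0267·72.46·4.009 = 7.755 Pa.
Q = V·A = 0.101·0.1832 = 0.01851 m³/s.
Pumping power P = QΔP = 0.01851·7.755 = 0.1435 W = 0.144 W.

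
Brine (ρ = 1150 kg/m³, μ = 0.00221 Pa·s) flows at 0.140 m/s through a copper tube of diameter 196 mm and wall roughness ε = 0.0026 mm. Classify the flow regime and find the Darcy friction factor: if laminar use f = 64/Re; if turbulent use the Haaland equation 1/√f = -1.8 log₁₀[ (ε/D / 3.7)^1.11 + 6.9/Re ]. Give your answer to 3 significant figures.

f ≈ 0.0281

Re = ρVD/μ = 1150·0.14·0.196/0.00221 = 1.428e+04.
Re > 4000 → turbulent. ε/D = 2.6e-06/0.196 = 1.33e-05; Haaland: 1/√f = -1.8 log₁₀[9.03e-07 + 0.000483] = 5.967, so f = 0.02809.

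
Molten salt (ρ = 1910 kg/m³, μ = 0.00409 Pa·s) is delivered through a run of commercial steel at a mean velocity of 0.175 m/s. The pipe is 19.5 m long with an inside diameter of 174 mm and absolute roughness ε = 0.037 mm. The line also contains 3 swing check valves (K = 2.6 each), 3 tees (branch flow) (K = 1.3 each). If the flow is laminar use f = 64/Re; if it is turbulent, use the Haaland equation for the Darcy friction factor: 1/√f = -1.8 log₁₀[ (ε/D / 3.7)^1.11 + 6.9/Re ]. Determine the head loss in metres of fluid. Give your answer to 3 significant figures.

h_f ≈ 0.0232 m

Reynolds number Re = ρVD/μ = 1910 · 0.175 · 0.174 / 0.00409 = 1.422e+04.
Re > 4000 → turbulent. Relative roughness ε/D = 3.7e-05/0.174 = 0.000213. Haaland: 1/√f = -1.8 log₁₀[(0.000213/3.7)^1.11 + 6.9/1.422e+04] = -1.8 log₁₀[1.96e-05 + 0.000485] = 5.934, so f = 0.0284.
Total minor-loss coefficient ΣK = 3·2.6 + 3·1.3 = 11.7.
ΔP = [f·L/D + ΣK]·(ρV²/2) = [0.0284·19.5/0.174 + 11.7]·(1910·0.175²/2) = [3.182 + 11.7]·29.25 = 435.3 Pa.
Head loss h_f = ΔP/(ρg) = 435.3/(1910·9.81) = 0.0232 m.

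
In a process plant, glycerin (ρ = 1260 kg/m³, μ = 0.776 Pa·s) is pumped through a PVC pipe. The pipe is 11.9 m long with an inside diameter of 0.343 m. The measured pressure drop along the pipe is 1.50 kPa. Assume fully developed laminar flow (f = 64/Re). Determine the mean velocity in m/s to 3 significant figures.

For laminar flow, f = 64/Re with Re = ρVD/μ, so Darcy-Weisbach reduces to ΔP = 32μLV/D². Solving for V: V = ΔP·D²/(32μL) = 1500·(0.343)²/(32·0.776·11.9) = 0.5972 m/s.
Check: Re = ρVD/μ = 1260·0.5972·0.343/0.776 = 332.6 < 2300, so the laminar assumption holds.

V ≈ 0.597 m/s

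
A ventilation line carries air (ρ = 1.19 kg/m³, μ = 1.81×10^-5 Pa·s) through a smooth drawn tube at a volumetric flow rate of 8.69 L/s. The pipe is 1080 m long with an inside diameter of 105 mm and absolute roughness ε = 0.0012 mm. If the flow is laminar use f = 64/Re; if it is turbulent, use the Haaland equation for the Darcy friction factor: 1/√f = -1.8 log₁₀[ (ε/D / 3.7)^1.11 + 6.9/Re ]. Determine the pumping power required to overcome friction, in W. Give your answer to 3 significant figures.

Q = 8.69 L/s = 8.69/1000 = 0.00869 m³/s.
Cross-sectional area A = πD²/4 = π(0.105)²/4 = 0.008659 m²; mean velocity V = Q/A = 0.00869/0.008659 = 1.004 m/s.
Reynolds number Re = ρVD/μ = 1.19 · 1.004 · 0.105 / 1.81e-05 = 6928.
Re > 4000 → turbulent. Relative roughness ε/D = 1.2e-06/0.105 = 1.14e-05. Haaland: 1/√f = -1.8 log₁₀[(1.14e-05/3.7)^1.11 + 6.9/6928] = -1.8 log₁₀[7.65e-07 + 0.000996] = 5.403, so f = 0.03426.
Darcy-Weisbach: ΔP = f(L/D)(ρV²/2) = 0.03426·(1080/0.105)·(1.19·1.004²/2) = 0.03426·1.029e+04·0.5993 = 211.2 Pa.
Pumping power P = QΔP = 0.00869·211.2 = 1.835 W = 1.84 W.

P ≈ 1.84 W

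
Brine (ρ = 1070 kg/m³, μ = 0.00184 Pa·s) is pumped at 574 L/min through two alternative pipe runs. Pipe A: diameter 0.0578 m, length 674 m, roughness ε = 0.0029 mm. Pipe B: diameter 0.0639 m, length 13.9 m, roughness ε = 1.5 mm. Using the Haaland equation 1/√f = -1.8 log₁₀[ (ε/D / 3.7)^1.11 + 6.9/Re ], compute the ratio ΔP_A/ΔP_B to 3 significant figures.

Pipe A: V = Q/A = 0.009567/0.002624 = 3.646 m/s; Re = 1.225e+05; ε/D = 5.02e-05; Haaland → f = 0.01733; ΔP_A = f(L/D)(ρV²/2) = 1.437e+06 Pa.
Pipe B: V = Q/A = 0.009567/0.003207 = 2.983 m/s; Re = 1.109e+05; ε/D = 0.0235; Haaland → f = 0.05218; ΔP_B = f(L/D)(ρV²/2) = 5.404e+04 Pa.
ΔP_A/ΔP_B = 1.437e+06/5.404e+04 = 26.6.

ΔP_A/ΔP_B ≈ 26.6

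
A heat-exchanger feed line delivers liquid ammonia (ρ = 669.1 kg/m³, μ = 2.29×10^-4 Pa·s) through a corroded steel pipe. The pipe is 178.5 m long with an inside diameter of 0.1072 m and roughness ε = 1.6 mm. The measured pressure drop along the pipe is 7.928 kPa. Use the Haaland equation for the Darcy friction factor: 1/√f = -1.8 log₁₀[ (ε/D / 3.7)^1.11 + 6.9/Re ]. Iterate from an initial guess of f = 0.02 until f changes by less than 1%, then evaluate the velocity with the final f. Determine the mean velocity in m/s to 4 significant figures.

V ≈ 0.5691 m/s

Rearranging Darcy-Weisbach: V = √(2·ΔP·D/(f·L·ρ)). With ε/D = 0.0016/0.1072 = 0.0149, iterate starting from f = 0.02:
  f = 0.02 → V = √(2·7928·0.1072/(0.02·178.5·669.1)) = 0.8436 m/s; Re = ρVD/μ = 2.642e+05; f → 0.04387
  f = 0.04387 → V = 0.5696 m/s; Re = 1.784e+05; f → 0.04395
Converged (Δf/f < 1%). With the final f = 0.04395: V = √(2·7928·0.1072/(0.04395·178.5·669.1)) = 0.5691 m/s.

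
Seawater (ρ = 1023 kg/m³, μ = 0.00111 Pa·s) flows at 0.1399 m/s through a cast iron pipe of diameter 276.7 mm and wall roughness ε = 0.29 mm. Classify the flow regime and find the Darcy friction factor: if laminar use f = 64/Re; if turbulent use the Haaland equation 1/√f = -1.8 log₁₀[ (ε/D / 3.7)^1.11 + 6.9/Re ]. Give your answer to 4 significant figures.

f ≈ 0.02505

Re = ρVD/μ = 1023·0.1399·0.2767/0.00111 = 3.568e+04.
Re > 4000 → turbulent. ε/D = 0.00029/0.2767 = 0.00105; Haaland: 1/√f = -1.8 log₁₀[0.000115 + 0.000193] = 6.319, so f = 0.02505.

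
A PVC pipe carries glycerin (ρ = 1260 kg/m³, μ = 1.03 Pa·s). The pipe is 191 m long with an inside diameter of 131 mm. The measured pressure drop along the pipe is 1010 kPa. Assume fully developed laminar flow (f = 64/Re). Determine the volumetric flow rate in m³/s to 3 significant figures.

Q ≈ 0.0371 m³/s

For laminar flow, f = 64/Re with Re = ρVD/μ, so Darcy-Weisbach reduces to ΔP = 32μLV/D². Solving for V: V = ΔP·D²/(32μL) = 1.01e+06·(0.131)²/(32·1.03·191) = 2.753 m/s.
Check: Re = ρVD/μ = 1260·2.753·0.131/1.03 = 441.2 < 2300, so the laminar assumption holds.
Q = V·A = 2.753·(π/4·0.131²) = 0.03711 m³/s = 0.0371 m³/s.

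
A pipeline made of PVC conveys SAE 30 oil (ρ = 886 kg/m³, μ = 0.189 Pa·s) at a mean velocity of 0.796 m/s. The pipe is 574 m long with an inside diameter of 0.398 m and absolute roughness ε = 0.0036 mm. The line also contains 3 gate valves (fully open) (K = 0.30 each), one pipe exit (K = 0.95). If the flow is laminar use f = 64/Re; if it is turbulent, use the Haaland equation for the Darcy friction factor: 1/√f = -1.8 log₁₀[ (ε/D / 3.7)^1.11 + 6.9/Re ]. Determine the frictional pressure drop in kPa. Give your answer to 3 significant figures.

ΔP ≈ 18.0 kPa

Reynolds number Re = ρVD/μ = 886 · 0.796 · 0.398 / 0.189 = 1485.
Re < 2300 → laminar flow, so f = 64/Re = 64/1485 = 0.04309 (the turbulent correlation is not needed).
Total minor-loss coefficient ΣK = 3·0.3 + 1·0.95 = 1.85.
ΔP = [f·L/D + ΣK]·(ρV²/2) = [0.04309·574/0.398 + 1.85]·(886·0.796²/2) = [62.15 + 1.85]·280.7 = 1.796e+04 Pa.
ΔP = 1.796e+04 Pa = 18.0 kPa.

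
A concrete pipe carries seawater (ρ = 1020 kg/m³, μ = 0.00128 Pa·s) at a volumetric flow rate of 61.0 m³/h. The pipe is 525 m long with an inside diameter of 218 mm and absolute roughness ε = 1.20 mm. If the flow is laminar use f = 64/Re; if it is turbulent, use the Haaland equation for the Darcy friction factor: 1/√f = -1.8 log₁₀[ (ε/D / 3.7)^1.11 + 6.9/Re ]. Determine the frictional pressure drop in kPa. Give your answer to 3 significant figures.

Q = 61.0 m³/h = 61.0/3600 = 0.01694 m³/s.
Cross-sectional area A = πD²/4 = π(0.218)²/4 = 0.03733 m²; mean velocity V = Q/A = 0.01694/0.03733 = 0.454 m/s.
Reynolds number Re = ρVD/μ = 1020 · 0.454 · 0.218 / 0.00128 = 7.886e+04.
Re > 4000 → turbulent. Relative roughness ε/D = 0.0012/0.218 = 0.0055. Haaland: 1/√f = -1.8 log₁₀[(0.0055/3.7)^1.11 + 6.9/7.886e+04] = -1.8 log₁₀[0.000727 + 8.75e-05] = 5.56, so f = 0.03234.
Darcy-Weisbach: ΔP = f(L/D)(ρV²/2) = 0.03234·(525/0.218)·(1020·0.454²/2) = 0.03234·2408·105.1 = 8187 Pa.
ΔP = 8187 Pa = 8.19 kPa.

ΔP ≈ 8.19 kPa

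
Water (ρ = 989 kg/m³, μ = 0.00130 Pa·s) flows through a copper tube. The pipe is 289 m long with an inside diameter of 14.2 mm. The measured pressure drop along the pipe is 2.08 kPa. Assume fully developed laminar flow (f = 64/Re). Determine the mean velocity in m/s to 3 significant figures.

V ≈ 0.0349 m/s

For laminar flow, f = 64/Re with Re = ρVD/μ, so Darcy-Weisbach reduces to ΔP = 32μLV/D². Solving for V: V = ΔP·D²/(32μL) = 2080·(0.0142)²/(32·0.0013·289) = 0.03489 m/s.
Check: Re = ρVD/μ = 989·0.03489·0.0142/0.0013 = 376.9 < 2300, so the laminar assumption holds.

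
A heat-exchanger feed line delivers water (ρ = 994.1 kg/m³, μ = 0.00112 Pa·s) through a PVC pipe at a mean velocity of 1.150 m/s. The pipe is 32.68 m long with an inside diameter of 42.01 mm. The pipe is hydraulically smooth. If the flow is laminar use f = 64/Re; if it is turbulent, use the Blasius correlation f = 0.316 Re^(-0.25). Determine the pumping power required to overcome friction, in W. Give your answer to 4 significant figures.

P ≈ 17.90 W

Reynolds number Re = ρVD/μ = 994.1 · 1.15 · 0.04201 / 0.00112 = 4.288e+04.
Re > 4000 → turbulent. Smooth-pipe (Blasius): f = 0.316 Re^(-0.25) = 0.316/(4.288e+04)^0.25 = 0.02196.
Darcy-Weisbach: ΔP = f(L/D)(ρV²/2) = 0.02196·(32.68/0.04201)·(994.1·1.15²/2) = 0.02196·777.9·657.3 = 1.123e+04 Pa.
Q = V·A = 1.15·0.001386 = 0.001594 m³/s.
Pumping power P = QΔP = 0.001594·1.123e+04 = 17.899 W = 17.90 W.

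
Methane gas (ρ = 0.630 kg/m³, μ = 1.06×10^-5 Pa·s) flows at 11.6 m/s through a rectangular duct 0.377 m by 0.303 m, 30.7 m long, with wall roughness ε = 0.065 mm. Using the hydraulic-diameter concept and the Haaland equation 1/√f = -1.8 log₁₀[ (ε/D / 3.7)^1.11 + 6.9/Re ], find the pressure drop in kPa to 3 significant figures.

Hydraulic diameter D_h = 4A/P = 4·(0.377·0.303)/(2·(0.377+0.303)) = 0.4569/1.36 = 0.336 m.
Re = ρVD_h/μ = 0.63·11.6·0.336/1.06e-05 = 2.316e+05.
ε/D_h = 6.5e-05/0.336 = 0.000193; Haaland gives 1/√f = -1.8 log₁₀[1.77e-05+2.98e-05] = 7.783, so f = 0.01651.
ΔP = f(L/D_h)(ρV²/2) = 0.01651·30.7/0.336·42.39 = 63.95 Pa.
ΔP = 0.0639 kPa.

ΔP ≈ 0.0639 kPa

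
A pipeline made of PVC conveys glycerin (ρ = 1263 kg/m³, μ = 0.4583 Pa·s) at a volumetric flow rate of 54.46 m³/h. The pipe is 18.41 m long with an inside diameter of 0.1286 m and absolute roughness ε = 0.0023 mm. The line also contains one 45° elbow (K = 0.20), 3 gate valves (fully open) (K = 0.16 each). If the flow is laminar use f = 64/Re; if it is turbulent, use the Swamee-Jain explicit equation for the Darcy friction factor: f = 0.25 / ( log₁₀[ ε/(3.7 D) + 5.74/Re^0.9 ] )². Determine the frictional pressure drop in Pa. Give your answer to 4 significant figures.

ΔP ≈ 19600 Pa

Q = 54.46 m³/h = 54.46/3600 = 0.01513 m³/s.
Cross-sectional area A = πD²/4 = π(0.1286)²/4 = 0.01299 m²; mean velocity V = Q/A = 0.01513/0.01299 = 1.165 m/s.
Reynolds number Re = ρVD/μ = 1263 · 1.165 · 0.1286 / 0.458 = 412.8.
Re < 2300 → laminar flow, so f = 64/Re = 64/412.8 = 0.1551 (the turbulent correlation is not needed).
Total minor-loss coefficient ΣK = 1·0.2 + 3·0.16 = 0.68.
ΔP = [f·L/D + ΣK]·(ρV²/2) = [0.1551·18.41/0.1286 + 0.68]·(1263·1.165²/2) = [22.2 + 0.68]·856.6 = 1.96e+04 Pa.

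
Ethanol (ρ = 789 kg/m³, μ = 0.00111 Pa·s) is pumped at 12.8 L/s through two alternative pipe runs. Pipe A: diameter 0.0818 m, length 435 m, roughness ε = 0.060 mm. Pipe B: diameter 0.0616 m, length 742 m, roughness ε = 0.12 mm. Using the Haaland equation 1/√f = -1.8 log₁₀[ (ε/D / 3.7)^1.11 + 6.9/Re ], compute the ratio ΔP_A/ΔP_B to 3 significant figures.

ΔP_A/ΔP_B ≈ 0.119

Pipe A: V = Q/A = 0.0128/0.005255 = 2.436 m/s; Re = 1.416e+05; ε/D = 0.000733; Haaland → f = 0.02031; ΔP_A = f(L/D)(ρV²/2) = 2.527e+05 Pa.
Pipe B: V = Q/A = 0.0128/0.00298 = 4.295 m/s; Re = 1.881e+05; ε/D = 0.00195; Haaland → f = 0.02415; ΔP_B = f(L/D)(ρV²/2) = 2.117e+06 Pa.
ΔP_A/ΔP_B = 2.527e+05/2.117e+06 = 0.119.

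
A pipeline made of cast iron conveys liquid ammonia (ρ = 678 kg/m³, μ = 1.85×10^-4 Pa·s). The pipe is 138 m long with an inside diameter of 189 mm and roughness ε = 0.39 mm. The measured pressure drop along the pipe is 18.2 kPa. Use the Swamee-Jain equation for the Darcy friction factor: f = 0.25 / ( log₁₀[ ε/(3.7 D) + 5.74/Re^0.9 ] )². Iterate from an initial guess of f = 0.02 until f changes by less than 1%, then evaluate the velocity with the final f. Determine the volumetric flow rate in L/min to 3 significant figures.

Q ≈ 2960 L/min

Rearranging Darcy-Weisbach: V = √(2·ΔP·D/(f·L·ρ)). With ε/D = 0.00039/0.189 = 0.00206, iterate starting from f = 0.02:
  f = 0.02 → V = √(2·1.82e+04·0.189/(0.02·138·678)) = 1.917 m/s; Re = ρVD/μ = 1.328e+06; f → 0.02381
  f = 0.02381 → V = 1.757 m/s; Re = 1.217e+06; f → 0.02383
Converged (Δf/f < 1%). With the final f = 0.02383: V = √(2·1.82e+04·0.189/(0.02383·138·678)) = 1.757 m/s.
Q = V·A = 1.757·(π/4·0.189²) = 0.04928 m³/s = 2960 L/min.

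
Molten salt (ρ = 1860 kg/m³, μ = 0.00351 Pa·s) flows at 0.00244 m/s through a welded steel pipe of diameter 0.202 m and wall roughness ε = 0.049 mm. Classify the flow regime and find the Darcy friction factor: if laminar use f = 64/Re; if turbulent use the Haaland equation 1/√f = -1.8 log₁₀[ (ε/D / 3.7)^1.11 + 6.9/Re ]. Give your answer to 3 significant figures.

f ≈ 0.245

Re = ρVD/μ = 1860·0.00244·0.202/0.00351 = 261.2.
Re < 2300 → laminar, so f = 64/Re = 0.245 (roughness is irrelevant in laminar flow).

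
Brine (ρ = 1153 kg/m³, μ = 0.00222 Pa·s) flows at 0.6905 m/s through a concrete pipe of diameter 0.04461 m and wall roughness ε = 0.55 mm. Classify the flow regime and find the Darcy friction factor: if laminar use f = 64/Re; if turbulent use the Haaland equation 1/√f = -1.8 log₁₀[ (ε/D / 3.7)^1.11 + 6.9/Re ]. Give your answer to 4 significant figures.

Re = ρVD/μ = 1153·0.6905·0.04461/0.00222 = 1.6e+04.
Re > 4000 → turbulent. ε/D = 0.00055/0.04461 = 0.0123; Haaland: 1/√f = -1.8 log₁₀[0.00178 + 0.000431] = 4.78, so f = 0.04377.

f ≈ 0.04377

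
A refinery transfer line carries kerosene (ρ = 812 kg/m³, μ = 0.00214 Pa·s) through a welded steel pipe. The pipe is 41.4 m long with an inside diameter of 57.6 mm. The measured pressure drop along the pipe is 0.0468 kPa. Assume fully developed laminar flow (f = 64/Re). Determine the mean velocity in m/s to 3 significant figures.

V ≈ 0.0548 m/s

For laminar flow, f = 64/Re with Re = ρVD/μ, so Darcy-Weisbach reduces to ΔP = 32μLV/D². Solving for V: V = ΔP·D²/(32μL) = 46.8·(0.0576)²/(32·0.00214·41.4) = 0.05477 m/s.
Check: Re = ρVD/μ = 812·0.05477·0.0576/0.00214 = 1197 < 2300, so the laminar assumption holds.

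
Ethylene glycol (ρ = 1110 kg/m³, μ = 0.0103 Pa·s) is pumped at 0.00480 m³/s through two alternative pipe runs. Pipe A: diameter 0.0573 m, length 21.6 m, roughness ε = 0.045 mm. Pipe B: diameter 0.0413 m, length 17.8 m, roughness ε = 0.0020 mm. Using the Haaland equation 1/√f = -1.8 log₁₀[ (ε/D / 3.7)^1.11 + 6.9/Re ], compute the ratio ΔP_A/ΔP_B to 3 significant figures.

Pipe A: V = Q/A = 0.0048/0.002579 = 1.861 m/s; Re = 1.149e+04; ε/D = 0.000785; Haaland → f = 0.03081; ΔP_A = f(L/D)(ρV²/2) = 2.234e+04 Pa.
Pipe B: V = Q/A = 0.0048/0.00134 = 3.583 m/s; Re = 1.595e+04; ε/D = 4.84e-05; Haaland → f = 0.02734; ΔP_B = f(L/D)(ρV²/2) = 8.395e+04 Pa.
ΔP_A/ΔP_B = 2.234e+04/8.395e+04 = 0.266.

ΔP_A/ΔP_B ≈ 0.266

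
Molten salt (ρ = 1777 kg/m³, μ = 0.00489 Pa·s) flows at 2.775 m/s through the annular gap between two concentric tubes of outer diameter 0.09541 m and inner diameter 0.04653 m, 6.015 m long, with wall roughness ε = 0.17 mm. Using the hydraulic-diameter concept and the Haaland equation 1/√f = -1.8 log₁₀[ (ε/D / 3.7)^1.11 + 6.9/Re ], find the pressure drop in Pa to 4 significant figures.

Hydraulic diameter D_h = 4A/P = D_o - D_i = 0.09541 - 0.04653 = 0.04888 m.
Re = ρVD_h/μ = 1777·2.775·0.04888/0.00489 = 4.929e+04.
ε/D_h = 0.00017/0.04888 = 0.00348; Haaland gives 1/√f = -1.8 log₁₀[0.000437+0.00014] = 5.83, so f = 0.02942.
ΔP = f(L/D_h)(ρV²/2) = 0.02942·6.015/0.04888·6842 = 2.477e+04 Pa.

ΔP ≈ 24770 Pa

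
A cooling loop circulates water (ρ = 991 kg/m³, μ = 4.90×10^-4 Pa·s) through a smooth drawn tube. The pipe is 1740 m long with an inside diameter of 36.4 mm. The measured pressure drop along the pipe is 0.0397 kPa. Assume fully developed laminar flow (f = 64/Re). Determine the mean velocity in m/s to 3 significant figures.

For laminar flow, f = 64/Re with Re = ρVD/μ, so Darcy-Weisbach reduces to ΔP = 32μLV/D². Solving for V: V = ΔP·D²/(32μL) = 39.7·(0.0364)²/(32·0.00049·1740) = 0.001928 m/s.
Check: Re = ρVD/μ = 991·0.001928·0.0364/0.00049 = 141.9 < 2300, so the laminar assumption holds.

V ≈ 0.00193 m/s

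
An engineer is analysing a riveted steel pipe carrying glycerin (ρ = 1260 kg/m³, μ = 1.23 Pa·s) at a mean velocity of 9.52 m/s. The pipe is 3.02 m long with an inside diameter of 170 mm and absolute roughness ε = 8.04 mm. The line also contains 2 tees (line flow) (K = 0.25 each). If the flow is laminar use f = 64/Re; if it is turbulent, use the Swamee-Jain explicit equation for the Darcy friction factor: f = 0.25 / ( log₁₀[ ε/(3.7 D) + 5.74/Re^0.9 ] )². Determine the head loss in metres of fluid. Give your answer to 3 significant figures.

h_f ≈ 5.48 m

Reynolds number Re = ρVD/μ = 1260 · 9.52 · 0.17 / 1.23 = 1658.
Re < 2300 → laminar flow, so f = 64/Re = 64/1658 = 0.0386 (the turbulent correlation is not needed).
Total minor-loss coefficient ΣK = 2·0.25 = 0.5.
ΔP = [f·L/D + ΣK]·(ρV²/2) = [0.0386·3.02/0.17 + 0.5]·(1260·9.52²/2) = [0.6858 + 0.5]·5.71e+04 = 6.77e+04 Pa.
Head loss h_f = ΔP/(ρg) = 6.77e+04/(1260·9.81) = 5.48 m.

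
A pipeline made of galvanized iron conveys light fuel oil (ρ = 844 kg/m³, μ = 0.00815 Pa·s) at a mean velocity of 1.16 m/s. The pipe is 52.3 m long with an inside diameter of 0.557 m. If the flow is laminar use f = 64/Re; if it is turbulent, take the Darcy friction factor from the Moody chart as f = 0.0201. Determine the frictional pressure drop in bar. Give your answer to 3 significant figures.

ΔP ≈ 0.0107 bar

Reynolds number Re = ρVD/μ = 844 · 1.16 · 0.557 / 0.00815 = 6.691e+04.
Re > 4000 → turbulent; use the Moody-chart value f = 0.0201.
Darcy-Weisbach: ΔP = f(L/D)(ρV²/2) = 0.0201·(52.3/0.557)·(844·1.16²/2) = 0.0201·93.9·567.8 = 1072 Pa.
ΔP = 1072 Pa = 0.0107 bar.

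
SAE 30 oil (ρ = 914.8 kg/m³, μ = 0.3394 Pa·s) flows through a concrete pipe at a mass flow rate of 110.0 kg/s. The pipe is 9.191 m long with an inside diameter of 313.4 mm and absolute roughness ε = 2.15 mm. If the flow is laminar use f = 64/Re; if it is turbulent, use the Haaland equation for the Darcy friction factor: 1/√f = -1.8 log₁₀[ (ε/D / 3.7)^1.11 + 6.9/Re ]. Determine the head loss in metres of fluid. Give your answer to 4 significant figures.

A = πD²/4 = π(0.3134)²/4 = 0.07714 m²; mean velocity V = ṁ/(ρA) = 110/(914.8 · 0.07714) = 1.559 m/s.
Reynolds number Re = ρVD/μ = 914.8 · 1.559 · 0.3134 / 0.339 = 1317.
Re < 2300 → laminar flow, so f = 64/Re = 64/1317 = 0.04861 (the turbulent correlation is not needed).
Darcy-Weisbach: ΔP = f(L/D)(ρV²/2) = 0.04861·(9.191/0.3134)·(914.8·1.559²/2) = 0.04861·29.33·1111 = 1584 Pa.
Head loss h_f = ΔP/(ρg) = 1584/(914.8·9.81) = 0.1765 m.

h_f ≈ 0.1765 m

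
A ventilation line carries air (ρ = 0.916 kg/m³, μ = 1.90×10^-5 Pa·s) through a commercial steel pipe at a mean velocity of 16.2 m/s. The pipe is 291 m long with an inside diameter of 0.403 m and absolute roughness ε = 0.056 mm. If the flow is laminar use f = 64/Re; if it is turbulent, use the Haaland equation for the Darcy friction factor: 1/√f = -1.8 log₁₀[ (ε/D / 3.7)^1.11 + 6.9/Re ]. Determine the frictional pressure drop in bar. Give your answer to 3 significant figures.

Reynolds number Re = ρVD/μ = 0.916 · 16.2 · 0.403 / 1.9e-05 = 3.147e+05.
Re > 4000 → turbulent. Relative roughness ε/D = 5.6e-05/0.403 = 0.000139. Haaland: 1/√f = -1.8 log₁₀[(0.000139/3.7)^1.11 + 6.9/3.147e+05] = -1.8 log₁₀[1.22e-05 + 2.19e-05] = 8.04, so f = 0.01547.
Darcy-Weisbach: ΔP = f(L/D)(ρV²/2) = 0.01547·(291/0.403)·(0.916·16.2²/2) = 0.01547·722.1·120.2 = 1343 Pa.
ΔP = 1343 Pa = 0.0134 bar.

ΔP ≈ 0.0134 bar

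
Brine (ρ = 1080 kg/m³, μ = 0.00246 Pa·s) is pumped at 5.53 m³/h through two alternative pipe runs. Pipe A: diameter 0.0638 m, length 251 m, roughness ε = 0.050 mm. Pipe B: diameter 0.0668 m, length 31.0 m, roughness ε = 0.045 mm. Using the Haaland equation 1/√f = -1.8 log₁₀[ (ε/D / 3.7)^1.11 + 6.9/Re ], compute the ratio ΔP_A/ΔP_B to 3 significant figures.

Pipe A: V = Q/A = 0.001536/0.003197 = 0.4805 m/s; Re = 1.346e+04; ε/D = 0.000784; Haaland → f = 0.02968; ΔP_A = f(L/D)(ρV²/2) = 1.456e+04 Pa.
Pipe B: V = Q/A = 0.001536/0.003505 = 0.4383 m/s; Re = 1.285e+04; ε/D = 0.000674; Haaland → f = 0.02983; ΔP_B = f(L/D)(ρV²/2) = 1436 Pa.
ΔP_A/ΔP_B = 1.456e+04/1436 = 10.1.

ΔP_A/ΔP_B ≈ 10.1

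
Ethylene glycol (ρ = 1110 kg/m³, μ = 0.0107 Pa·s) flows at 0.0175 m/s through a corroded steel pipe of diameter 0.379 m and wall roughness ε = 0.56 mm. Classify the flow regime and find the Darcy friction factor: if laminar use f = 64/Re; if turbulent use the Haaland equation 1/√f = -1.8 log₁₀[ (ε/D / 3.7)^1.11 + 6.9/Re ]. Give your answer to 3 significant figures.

f ≈ 0.0930

Re = ρVD/μ = 1110·0.0175·0.379/0.0107 = 688.
Re < 2300 → laminar, so f = 64/Re = 0.09302 (roughness is irrelevant in laminar flow).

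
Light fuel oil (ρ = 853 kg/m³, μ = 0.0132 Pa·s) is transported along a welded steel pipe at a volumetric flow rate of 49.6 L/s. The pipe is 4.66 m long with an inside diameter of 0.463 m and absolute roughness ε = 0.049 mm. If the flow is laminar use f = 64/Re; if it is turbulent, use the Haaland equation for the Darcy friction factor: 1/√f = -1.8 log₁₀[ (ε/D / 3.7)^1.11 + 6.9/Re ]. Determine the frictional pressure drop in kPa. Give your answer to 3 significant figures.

Q = 49.6 L/s = 49.6/1000 = 0.0496 m³/s.
Cross-sectional area A = πD²/4 = π(0.463)²/4 = 0.1684 m²; mean velocity V = Q/A = 0.0496/0.1684 = 0.2946 m/s.
Reynolds number Re = ρVD/μ = 853 · 0.2946 · 0.463 / 0.0132 = 8814.
Re > 4000 → turbulent. Relative roughness ε/D = 4.9e-05/0.463 = 0.000106. Haaland: 1/√f = -1.8 log₁₀[(0.000106/3.7)^1.11 + 6.9/8814] = -1.8 log₁₀[9.05e-06 + 0.000783] = 5.582, so f = 0.03209.
Darcy-Weisbach: ΔP = f(L/D)(ρV²/2) = 0.03209·(4.66/0.463)·(853·0.2946²/2) = 0.03209·10.06·37.02 = 11.95 Pa.
ΔP = 11.95 Pa = 0.0120 kPa.

ΔP ≈ 0.0120 kPa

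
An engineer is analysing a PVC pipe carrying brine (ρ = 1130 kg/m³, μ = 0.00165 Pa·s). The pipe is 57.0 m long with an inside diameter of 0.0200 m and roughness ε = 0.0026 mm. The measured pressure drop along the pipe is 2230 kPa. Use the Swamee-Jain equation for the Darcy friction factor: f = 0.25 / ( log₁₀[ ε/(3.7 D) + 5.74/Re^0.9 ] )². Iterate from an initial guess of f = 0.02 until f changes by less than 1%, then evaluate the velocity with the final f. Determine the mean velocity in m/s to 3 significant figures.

Rearranging Darcy-Weisbach: V = √(2·ΔP·D/(f·L·ρ)). With ε/D = 2.6e-06/0.02 = 0.00013, iterate starting from f = 0.02:
  f = 0.02 → V = √(2·2.23e+06·0.02/(0.02·57·1130)) = 8.321 m/s; Re = ρVD/μ = 1.14e+05; f → 0.0182
  f = 0.0182 → V = 8.724 m/s; Re = 1.195e+05; f → 0.01805
Converged (Δf/f < 1%). With the final f = 0.01805: V = √(2·2.23e+06·0.02/(0.01805·57·1130)) = 8.76 m/s.

V ≈ 8.76 m/s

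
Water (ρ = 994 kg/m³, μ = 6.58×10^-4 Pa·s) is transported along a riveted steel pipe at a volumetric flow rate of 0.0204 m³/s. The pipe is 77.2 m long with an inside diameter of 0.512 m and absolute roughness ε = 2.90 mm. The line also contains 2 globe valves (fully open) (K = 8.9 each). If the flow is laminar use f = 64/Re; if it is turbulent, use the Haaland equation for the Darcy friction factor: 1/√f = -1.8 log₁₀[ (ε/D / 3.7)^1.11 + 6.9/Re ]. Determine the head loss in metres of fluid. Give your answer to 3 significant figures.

h_f ≈ 0.0114 m

Cross-sectional area A = πD²/4 = π(0.512)²/4 = 0.2059 m²; mean velocity V = Q/A = 0.0204/0.2059 = 0.09908 m/s.
Reynolds number Re = ρVD/μ = 994 · 0.09908 · 0.512 / 0.000658 = 7.664e+04.
Re > 4000 → turbulent. Relative roughness ε/D = 0.0029/0.512 = 0.00566. Haaland: 1/√f = -1.8 log₁₀[(0.00566/3.7)^1.11 + 6.9/7.664e+04] = -1.8 log₁₀[0.00075 + 9e-05] = 5.536, so f = 0.03263.
Total minor-loss coefficient ΣK = 2·8.9 = 17.8.
ΔP = [f·L/D + ΣK]·(ρV²/2) = [0.03263·77.2/0.512 + 17.8]·(994·0.09908²/2) = [4.92 + 17.8]·4.879 = 110.9 Pa.
Head loss h_f = ΔP/(ρg) = 110.9/(994·9.81) = 0.0114 m.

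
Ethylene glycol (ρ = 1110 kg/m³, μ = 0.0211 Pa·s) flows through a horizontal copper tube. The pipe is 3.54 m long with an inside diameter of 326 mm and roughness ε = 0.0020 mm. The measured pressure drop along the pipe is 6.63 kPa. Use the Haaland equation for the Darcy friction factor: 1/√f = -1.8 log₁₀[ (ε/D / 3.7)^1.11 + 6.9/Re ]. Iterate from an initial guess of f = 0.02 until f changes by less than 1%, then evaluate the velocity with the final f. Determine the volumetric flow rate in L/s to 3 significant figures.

Rearranging Darcy-Weisbach: V = √(2·ΔP·D/(f·L·ρ)). With ε/D = 2e-06/0.326 = 6.13e-06, iterate starting from f = 0.02:
  f = 0.02 → V = √(2·6630·0.326/(0.02·3.54·1110)) = 7.417 m/s; Re = ρVD/μ = 1.272e+05; f → 0.01699
  f = 0.01699 → V = 8.047 m/s; Re = 1.38e+05; f → 0.01671
  f = 0.01671 → V = 8.114 m/s; Re = 1.392e+05; f → 0.01668
Converged (Δf/f < 1%). With the final f = 0.01668: V = √(2·6630·0.326/(0.01668·3.54·1110)) = 8.121 m/s.
Q = V·A = 8.121·(π/4·0.326²) = 0.6778 m³/s = 678 L/s.

Q ≈ 678 L/s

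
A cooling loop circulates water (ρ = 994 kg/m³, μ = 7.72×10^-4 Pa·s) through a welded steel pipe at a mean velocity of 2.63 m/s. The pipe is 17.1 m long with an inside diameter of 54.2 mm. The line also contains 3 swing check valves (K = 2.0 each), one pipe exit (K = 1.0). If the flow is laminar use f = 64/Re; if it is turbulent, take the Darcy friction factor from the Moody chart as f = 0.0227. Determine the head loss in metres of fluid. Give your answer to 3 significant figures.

h_f ≈ 4.99 m

Reynolds number Re = ρVD/μ = 994 · 2.63 · 0.0542 / 0.000772 = 1.835e+05.
Re > 4000 → turbulent; use the Moody-chart value f = 0.0227.
Total minor-loss coefficient ΣK = 3·2 + 1·1 = 7.
ΔP = [f·L/D + ΣK]·(ρV²/2) = [0.0227·17.1/0.0542 + 7]·(994·2.63²/2) = [7.162 + 7]·3438 = 4.868e+04 Pa.
Head loss h_f = ΔP/(ρg) = 4.868e+04/(994·9.81) = 4.99 m.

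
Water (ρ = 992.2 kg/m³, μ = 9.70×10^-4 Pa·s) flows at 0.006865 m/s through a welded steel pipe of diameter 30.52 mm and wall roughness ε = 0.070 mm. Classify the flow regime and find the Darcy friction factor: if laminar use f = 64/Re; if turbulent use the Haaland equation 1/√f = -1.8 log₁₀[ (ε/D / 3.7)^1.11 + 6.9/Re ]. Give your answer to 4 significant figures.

Re = ρVD/μ = 992.2·0.006865·0.03052/0.00097 = 214.3.
Re < 2300 → laminar, so f = 64/Re = 0.2986 (roughness is irrelevant in laminar flow).

f ≈ 0.2986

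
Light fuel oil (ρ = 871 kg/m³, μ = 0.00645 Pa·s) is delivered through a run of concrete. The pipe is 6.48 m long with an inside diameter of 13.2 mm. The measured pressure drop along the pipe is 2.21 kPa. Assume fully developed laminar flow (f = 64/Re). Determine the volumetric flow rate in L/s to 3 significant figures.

Q ≈ 0.0394 L/s

For laminar flow, f = 64/Re with Re = ρVD/μ, so Darcy-Weisbach reduces to ΔP = 32μLV/D². Solving for V: V = ΔP·D²/(32μL) = 2210·(0.0132)²/(32·0.00645·6.48) = 0.2879 m/s.
Check: Re = ρVD/μ = 871·0.2879·0.0132/0.00645 = 513.2 < 2300, so the laminar assumption holds.
Q = V·A = 0.2879·(π/4·0.0132²) = 3.94e-05 m³/s = 0.0394 L/s.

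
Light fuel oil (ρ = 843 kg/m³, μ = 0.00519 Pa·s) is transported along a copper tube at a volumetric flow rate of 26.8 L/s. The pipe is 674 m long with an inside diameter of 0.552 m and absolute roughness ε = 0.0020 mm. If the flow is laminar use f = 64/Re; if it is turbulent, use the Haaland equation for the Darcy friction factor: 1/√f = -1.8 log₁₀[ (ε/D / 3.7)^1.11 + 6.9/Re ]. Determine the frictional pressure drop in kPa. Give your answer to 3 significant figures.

Q = 26.8 L/s = 26.8/1000 = 0.0268 m³/s.
Cross-sectional area A = πD²/4 = π(0.552)²/4 = 0.2393 m²; mean velocity V = Q/A = 0.0268/0.2393 = 0.112 m/s.
Reynolds number Re = ρVD/μ = 843 · 0.112 · 0.552 / 0.00519 = 1.004e+04.
Re > 4000 → turbulent. Relative roughness ε/D = 2e-06/0.552 = 3.62e-06. Haaland: 1/√f = -1.8 log₁₀[(3.62e-06/3.7)^1.11 + 6.9/1.004e+04] = -1.8 log₁₀[2.14e-07 + 0.000687] = 5.693, so f = 0.03085.
Darcy-Weisbach: ΔP = f(L/D)(ρV²/2) = 0.03085·(674/0.552)·(843·0.112²/2) = 0.03085·1221·5.286 = 199.1 Pa.
ΔP = 199.1 Pa = 0.199 kPa.

ΔP ≈ 0.199 kPa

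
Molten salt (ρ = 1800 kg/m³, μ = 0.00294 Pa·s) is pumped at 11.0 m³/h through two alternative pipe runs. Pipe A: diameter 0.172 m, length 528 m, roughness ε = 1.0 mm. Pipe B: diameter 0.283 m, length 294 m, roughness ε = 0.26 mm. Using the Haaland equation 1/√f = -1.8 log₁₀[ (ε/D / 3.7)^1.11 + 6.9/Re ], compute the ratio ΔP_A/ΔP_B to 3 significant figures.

Pipe A: V = Q/A = 0.003056/0.02324 = 0.1315 m/s; Re = 1.385e+04; ε/D = 0.00581; Haaland → f = 0.0368; ΔP_A = f(L/D)(ρV²/2) = 1758 Pa.
Pipe B: V = Q/A = 0.003056/0.0629 = 0.04858 m/s; Re = 8417; ε/D = 0.000919; Haaland → f = 0.03347; ΔP_B = f(L/D)(ρV²/2) = 73.85 Pa.
ΔP_A/ΔP_B = 1758/73.85 = 23.8.

ΔP_A/ΔP_B ≈ 23.8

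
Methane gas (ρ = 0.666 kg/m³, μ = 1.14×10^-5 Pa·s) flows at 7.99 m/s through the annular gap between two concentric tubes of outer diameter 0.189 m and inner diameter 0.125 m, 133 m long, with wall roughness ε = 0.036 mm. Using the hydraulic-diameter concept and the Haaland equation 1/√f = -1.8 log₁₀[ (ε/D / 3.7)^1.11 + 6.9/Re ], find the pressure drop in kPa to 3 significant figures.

ΔP ≈ 1.09 kPa

Hydraulic diameter D_h = 4A/P = D_o - D_i = 0.189 - 0.125 = 0.064 m.
Re = ρVD_h/μ = 0.666·7.99·0.064/1.14e-05 = 2.987e+04.
ε/D_h = 3.6e-05/0.064 = 0.000562; Haaland gives 1/√f = -1.8 log₁₀[5.78e-05+0.000231] = 6.371, so f = 0.02464.
ΔP = f(L/D_h)(ρV²/2) = 0.02464·133/0.064·21.26 = 1088 Pa.
ΔP = 1.09 kPa.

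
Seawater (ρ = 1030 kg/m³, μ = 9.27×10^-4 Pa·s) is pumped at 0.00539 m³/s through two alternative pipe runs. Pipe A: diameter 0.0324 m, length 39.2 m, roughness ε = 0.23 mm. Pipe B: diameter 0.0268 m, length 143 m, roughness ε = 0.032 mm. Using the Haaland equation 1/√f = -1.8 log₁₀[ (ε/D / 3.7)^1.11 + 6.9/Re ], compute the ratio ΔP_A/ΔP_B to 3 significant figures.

ΔP_A/ΔP_B ≈ 0.170

Pipe A: V = Q/A = 0.00539/0.0008245 = 6.537 m/s; Re = 2.353e+05; ε/D = 0.0071; Haaland → f = 0.03423; ΔP_A = f(L/D)(ρV²/2) = 9.115e+05 Pa.
Pipe B: V = Q/A = 0.00539/0.0005641 = 9.555 m/s; Re = 2.845e+05; ε/D = 0.00119; Haaland → f = 0.02134; ΔP_B = f(L/D)(ρV²/2) = 5.355e+06 Pa.
ΔP_A/ΔP_B = 9.115e+05/5.355e+06 = 0.170.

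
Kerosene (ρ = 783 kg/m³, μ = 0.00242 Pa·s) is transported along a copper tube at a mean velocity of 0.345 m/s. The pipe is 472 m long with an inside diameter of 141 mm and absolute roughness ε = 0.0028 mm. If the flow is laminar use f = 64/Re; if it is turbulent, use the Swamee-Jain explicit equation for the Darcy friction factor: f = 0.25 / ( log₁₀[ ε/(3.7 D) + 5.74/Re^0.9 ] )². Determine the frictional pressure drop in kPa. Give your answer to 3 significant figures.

Reynolds number Re = ρVD/μ = 783 · 0.345 · 0.141 / 0.00242 = 1.574e+04.
Re > 4000 → turbulent. Relative roughness ε/D = 2.8e-06/0.141 = 1.99e-05. Swamee-Jain: f = 0.25/(log₁₀[1.99e-05/3.7 + 5.74/1.574e+04^0.9])² = 0.25/(log₁₀[5.37e-06 + 0.000959])² = 0.25/(-3.016)² = 0.02748.
Darcy-Weisbach: ΔP = f(L/D)(ρV²/2) = 0.02748·(472/0.141)·(783·0.345²/2) = 0.02748·3348·46.6 = 4287 Pa.
ΔP = 4287 Pa = 4.29 kPa.

ΔP ≈ 4.29 kPa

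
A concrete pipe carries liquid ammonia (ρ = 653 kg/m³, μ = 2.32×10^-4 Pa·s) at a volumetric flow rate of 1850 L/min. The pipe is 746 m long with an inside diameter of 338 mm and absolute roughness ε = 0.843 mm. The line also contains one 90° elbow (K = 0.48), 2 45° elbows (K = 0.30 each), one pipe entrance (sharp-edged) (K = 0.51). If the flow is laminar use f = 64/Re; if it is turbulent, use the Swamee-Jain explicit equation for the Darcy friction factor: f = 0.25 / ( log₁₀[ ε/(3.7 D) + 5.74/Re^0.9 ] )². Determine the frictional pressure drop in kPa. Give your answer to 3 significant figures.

Q = 1850 L/min = 1850/60000 = 0.03083 m³/s.
Cross-sectional area A = πD²/4 = π(0.338)²/4 = 0.08973 m²; mean velocity V = Q/A = 0.03083/0.08973 = 0.3436 m/s.
Reynolds number Re = ρVD/μ = 653 · 0.3436 · 0.338 / 0.000232 = 3.269e+05.
Re > 4000 → turbulent. Relative roughness ε/D = 0.000843/0.338 = 0.00249. Swamee-Jain: f = 0.25/(log₁₀[0.00249/3.7 + 5.74/3.269e+05^0.9])² = 0.25/(log₁₀[0.000674 + 6.25e-05])² = 0.25/(-3.133)² = 0.02547.
Total minor-loss coefficient ΣK = 1·0.48 + 2·0.3 + 1·0.51 = 1.59.
ΔP = [f·L/D + ΣK]·(ρV²/2) = [0.02547·746/0.338 + 1.59]·(653·0.3436²/2) = [56.22 + 1.59]·38.55 = 2229 Pa.
ΔP = 2229 Pa = 2.23 kPa.

ΔP ≈ 2.23 kPa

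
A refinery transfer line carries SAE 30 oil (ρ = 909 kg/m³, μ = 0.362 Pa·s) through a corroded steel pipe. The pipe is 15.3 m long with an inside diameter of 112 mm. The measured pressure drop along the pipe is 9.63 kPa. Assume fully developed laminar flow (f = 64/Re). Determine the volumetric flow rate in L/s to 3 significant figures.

Q ≈ 6.71 L/s

For laminar flow, f = 64/Re with Re = ρVD/μ, so Darcy-Weisbach reduces to ΔP = 32μLV/D². Solving for V: V = ΔP·D²/(32μL) = 9630·(0.112)²/(32·0.362·15.3) = 0.6816 m/s.
Check: Re = ρVD/μ = 909·0.6816·0.112/0.362 = 191.7 < 2300, so the laminar assumption holds.
Q = V·A = 0.6816·(π/4·0.112²) = 0.006715 m³/s = 6.71 L/s.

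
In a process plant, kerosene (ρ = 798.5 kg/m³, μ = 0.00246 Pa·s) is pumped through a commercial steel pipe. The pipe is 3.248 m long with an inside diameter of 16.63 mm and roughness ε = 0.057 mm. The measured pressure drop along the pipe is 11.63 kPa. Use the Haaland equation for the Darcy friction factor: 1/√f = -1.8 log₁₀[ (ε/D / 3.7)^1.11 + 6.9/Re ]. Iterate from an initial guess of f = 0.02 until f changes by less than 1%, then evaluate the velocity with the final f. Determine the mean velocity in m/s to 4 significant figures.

Rearranging Darcy-Weisbach: V = √(2·ΔP·D/(f·L·ρ)). With ε/D = 5.7e-05/0.01663 = 0.00343, iterate starting from f = 0.02:
  f = 0.02 → V = √(2·1.163e+04·0.01663/(0.02·3.248·798.5)) = 2.731 m/s; Re = ρVD/μ = 1.474e+04; f → 0.03325
  f = 0.03325 → V = 2.118 m/s; Re = 1.143e+04; f → 0.03462
  f = 0.03462 → V = 2.076 m/s; Re = 1.12e+04; f → 0.03474
Converged (Δf/f < 1%). With the final f = 0.03474: V = √(2·1.163e+04·0.01663/(0.03474·3.248·798.5)) = 2.072 m/s.

V ≈ 2.072 m/s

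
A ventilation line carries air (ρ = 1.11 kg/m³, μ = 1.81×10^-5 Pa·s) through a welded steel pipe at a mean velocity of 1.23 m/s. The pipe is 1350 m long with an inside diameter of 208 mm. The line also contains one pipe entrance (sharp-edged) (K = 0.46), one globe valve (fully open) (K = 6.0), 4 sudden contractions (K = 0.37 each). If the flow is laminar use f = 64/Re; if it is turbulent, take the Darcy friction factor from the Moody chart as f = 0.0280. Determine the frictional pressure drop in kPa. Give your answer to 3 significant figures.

Reynolds number Re = ρVD/μ = 1.11 · 1.23 · 0.208 / 1.81e-05 = 1.569e+04.
Re > 4000 → turbulent; use the Moody-chart value f = 0.0280.
Total minor-loss coefficient ΣK = 1·0.46 + 1·6 + 4·0.37 = 7.94.
ΔP = [f·L/D + ΣK]·(ρV²/2) = [0.028·1350/0.208 + 7.94]·(1.11·1.23²/2) = [181.7 + 7.94]·0.8397 = 159.3 Pa.
ΔP = 159.3 Pa = 0.159 kPa.

ΔP ≈ 0.159 kPa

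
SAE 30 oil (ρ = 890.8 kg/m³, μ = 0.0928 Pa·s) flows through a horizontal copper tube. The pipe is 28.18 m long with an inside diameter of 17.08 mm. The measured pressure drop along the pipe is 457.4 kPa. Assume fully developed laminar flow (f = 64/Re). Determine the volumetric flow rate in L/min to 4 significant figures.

Q ≈ 21.92 L/min

For laminar flow, f = 64/Re with Re = ρVD/μ, so Darcy-Weisbach reduces to ΔP = 32μLV/D². Solving for V: V = ΔP·D²/(32μL) = 4.574e+05·(0.01708)²/(32·0.0928·28.18) = 1.595 m/s.
Check: Re = ρVD/μ = 890.8·1.595·0.01708/0.0928 = 261.4 < 2300, so the laminar assumption holds.
Q = V·A = 1.595·(π/4·0.01708²) = 0.0003653 m³/s = 21.92 L/min.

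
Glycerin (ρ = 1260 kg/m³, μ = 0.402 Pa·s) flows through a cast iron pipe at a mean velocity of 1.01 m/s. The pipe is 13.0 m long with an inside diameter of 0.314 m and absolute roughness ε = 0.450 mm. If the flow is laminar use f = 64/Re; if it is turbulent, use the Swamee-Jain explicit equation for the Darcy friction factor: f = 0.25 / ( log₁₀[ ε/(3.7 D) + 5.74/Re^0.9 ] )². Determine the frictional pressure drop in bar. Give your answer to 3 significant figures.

Reynolds number Re = ρVD/μ = 1260 · 1.01 · 0.314 / 0.402 = 994.
Re < 2300 → laminar flow, so f = 64/Re = 64/994 = 0.06438 (the turbulent correlation is not needed).
Darcy-Weisbach: ΔP = f(L/D)(ρV²/2) = 0.06438·(13/0.314)·(1260·1.01²/2) = 0.06438·41.4·642.7 = 1713 Pa.
ΔP = 1713 Pa = 0.0171 bar.

ΔP ≈ 0.0171 bar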